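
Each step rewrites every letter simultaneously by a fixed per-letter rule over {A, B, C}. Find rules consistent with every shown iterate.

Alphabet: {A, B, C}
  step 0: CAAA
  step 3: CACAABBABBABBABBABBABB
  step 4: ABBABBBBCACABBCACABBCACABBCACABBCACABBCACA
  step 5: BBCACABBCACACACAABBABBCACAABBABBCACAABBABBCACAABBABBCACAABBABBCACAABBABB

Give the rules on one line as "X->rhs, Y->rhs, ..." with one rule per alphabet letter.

  step 4 ⇒ step 5: ABBABBBBCACABBCACABBCACABBCACABBCACABBCACA ⇒ BB·CA·CA·BB·CA·CA·CA·CA·A·BB·A·BB·CA·CA·A·BB·A·BB·CA·CA·A·BB·A·BB·CA·CA·A·BB·A·BB·CA·CA·A·BB·A·BB·CA·CA·A·BB·A·BB
    A ↦ BB
    B ↦ CA
    C ↦ A

A->BB, B->CA, C->A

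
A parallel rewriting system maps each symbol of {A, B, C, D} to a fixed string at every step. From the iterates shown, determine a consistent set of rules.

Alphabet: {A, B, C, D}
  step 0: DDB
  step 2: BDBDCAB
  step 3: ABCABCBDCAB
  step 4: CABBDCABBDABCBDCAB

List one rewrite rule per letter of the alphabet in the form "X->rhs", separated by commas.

A->C, B->AB, C->BD, D->C

  step 3 ⇒ step 4: ABCABCBDCAB ⇒ C·AB·BD·C·AB·BD·AB·C·BD·C·AB
    A ↦ C
    B ↦ AB
    C ↦ BD
    D ↦ C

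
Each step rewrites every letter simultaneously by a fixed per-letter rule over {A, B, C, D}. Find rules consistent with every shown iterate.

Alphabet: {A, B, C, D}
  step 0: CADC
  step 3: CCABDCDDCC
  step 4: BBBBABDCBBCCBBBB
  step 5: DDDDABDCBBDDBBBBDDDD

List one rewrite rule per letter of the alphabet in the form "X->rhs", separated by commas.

A->AB, B->D, C->BB, D->C

  step 4 ⇒ step 5: BBBBABDCBBCCBBBB ⇒ D·D·D·D·AB·D·C·BB·D·D·BB·BB·D·D·D·D
    A ↦ AB
    B ↦ D
    C ↦ BB
    D ↦ C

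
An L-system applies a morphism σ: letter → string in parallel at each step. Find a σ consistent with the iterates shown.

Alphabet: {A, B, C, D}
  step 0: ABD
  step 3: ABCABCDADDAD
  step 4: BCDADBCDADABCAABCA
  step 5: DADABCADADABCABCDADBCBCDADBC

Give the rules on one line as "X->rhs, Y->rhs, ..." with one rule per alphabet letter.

A->BC, B->DA, C->D, D->A

  step 4 ⇒ step 5: BCDADBCDADABCAABCA ⇒ DA·D·A·BC·A·DA·D·A·BC·A·BC·DA·D·BC·BC·DA·D·BC
    A ↦ BC
    B ↦ DA
    C ↦ D
    D ↦ A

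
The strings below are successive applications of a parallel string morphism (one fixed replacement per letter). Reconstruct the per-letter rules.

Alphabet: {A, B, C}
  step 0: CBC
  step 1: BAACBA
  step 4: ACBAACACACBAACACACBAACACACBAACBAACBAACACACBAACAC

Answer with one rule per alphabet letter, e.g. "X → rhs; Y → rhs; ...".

  step 0 ⇒ step 1: CBC ⇒ BA·AC·BA
    B ↦ AC
    C ↦ BA
    A ↦ AC  (constrained at step 1)

A->AC, B->AC, C->BA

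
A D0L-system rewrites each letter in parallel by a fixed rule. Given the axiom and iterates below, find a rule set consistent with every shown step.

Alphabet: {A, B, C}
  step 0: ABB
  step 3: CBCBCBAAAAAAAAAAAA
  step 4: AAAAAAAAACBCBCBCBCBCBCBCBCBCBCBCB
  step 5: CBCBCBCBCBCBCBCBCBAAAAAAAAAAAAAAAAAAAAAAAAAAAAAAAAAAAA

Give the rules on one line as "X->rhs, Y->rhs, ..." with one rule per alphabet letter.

A->CB, B->AA, C->A

  step 4 ⇒ step 5: AAAAAAAAACBCBCBCBCBCBCBCBCBCBCBCB ⇒ CB·CB·CB·CB·CB·CB·CB·CB·CB·A·AA·A·AA·A·AA·A·AA·A·AA·A·AA·A·AA·A·AA·A·AA·A·AA·A·AA·A·AA
    A ↦ CB
    B ↦ AA
    C ↦ A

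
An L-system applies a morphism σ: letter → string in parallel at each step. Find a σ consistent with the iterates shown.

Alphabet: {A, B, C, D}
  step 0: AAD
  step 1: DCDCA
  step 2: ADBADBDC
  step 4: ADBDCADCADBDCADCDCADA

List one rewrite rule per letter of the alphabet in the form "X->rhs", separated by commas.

  step 1 ⇒ step 2: DCDCA ⇒ A·DB·A·DB·DC
    A ↦ DC
    C ↦ DB
    D ↦ A
    B ↦ DA  (constrained at step 2)

A->DC, B->DA, C->DB, D->A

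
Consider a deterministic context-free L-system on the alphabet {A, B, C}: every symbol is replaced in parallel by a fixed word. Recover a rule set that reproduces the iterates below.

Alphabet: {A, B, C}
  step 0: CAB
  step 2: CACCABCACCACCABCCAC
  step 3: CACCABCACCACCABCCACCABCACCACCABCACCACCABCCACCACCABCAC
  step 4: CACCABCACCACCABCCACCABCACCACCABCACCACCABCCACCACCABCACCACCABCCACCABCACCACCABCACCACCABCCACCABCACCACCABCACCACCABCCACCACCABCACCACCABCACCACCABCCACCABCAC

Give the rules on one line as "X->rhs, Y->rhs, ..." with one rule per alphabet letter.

  step 3 ⇒ step 4: CACCABCACCACCABCCACCABCACCACCABCACCACCABCCACCACCABCAC ⇒ CAC·CAB·CAC·CAC·CAB·C·CAC·CAB·CAC·CAC·CAB·CAC·CAC·CAB·C·CAC·CAC·CAB·CAC·CAC·CAB·C·CAC·CAB·CAC·CAC·CAB·CAC·CAC·CAB·C·CAC·CAB·CAC·CAC·CAB·CAC·CAC·CAB·C·CAC·CAC·CAB·CAC·CAC·CAB·CAC·CAC·CAB·C·CAC·CAB·CAC
    A ↦ CAB
    B ↦ C
    C ↦ CAC

A->CAB, B->C, C->CAC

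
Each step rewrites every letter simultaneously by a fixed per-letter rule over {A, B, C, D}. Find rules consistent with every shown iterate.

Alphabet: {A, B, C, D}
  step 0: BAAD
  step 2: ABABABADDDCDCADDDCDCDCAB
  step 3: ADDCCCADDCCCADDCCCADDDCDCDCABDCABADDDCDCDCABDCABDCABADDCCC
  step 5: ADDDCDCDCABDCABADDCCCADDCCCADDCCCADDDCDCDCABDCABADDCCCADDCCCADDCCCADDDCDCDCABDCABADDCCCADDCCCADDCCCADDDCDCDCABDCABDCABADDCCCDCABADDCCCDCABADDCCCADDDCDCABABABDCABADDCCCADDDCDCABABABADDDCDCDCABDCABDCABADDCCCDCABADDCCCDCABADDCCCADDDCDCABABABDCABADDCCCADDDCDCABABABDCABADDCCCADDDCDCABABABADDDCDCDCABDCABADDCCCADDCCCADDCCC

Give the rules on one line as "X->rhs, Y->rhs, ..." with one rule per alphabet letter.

  step 2 ⇒ step 3: ABABABADDDCDCADDDCDCDCAB ⇒ ADD·CCC·ADD·CCC·ADD·CCC·ADD·DC·DC·DC·AB·DC·AB·ADD·DC·DC·DC·AB·DC·AB·DC·AB·ADD·CCC
    A ↦ ADD
    B ↦ CCC
    C ↦ AB
    D ↦ DC

A->ADD, B->CCC, C->AB, D->DC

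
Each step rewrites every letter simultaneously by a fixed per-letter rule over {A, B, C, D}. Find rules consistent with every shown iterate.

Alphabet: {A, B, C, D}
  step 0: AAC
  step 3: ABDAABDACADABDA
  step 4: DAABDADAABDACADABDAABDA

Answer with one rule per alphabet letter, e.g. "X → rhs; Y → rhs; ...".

A->DA, B->A, C->CA, D->B

  step 3 ⇒ step 4: ABDAABDACADABDA ⇒ DA·A·B·DA·DA·A·B·DA·CA·DA·B·DA·A·B·DA
    A ↦ DA
    B ↦ A
    C ↦ CA
    D ↦ B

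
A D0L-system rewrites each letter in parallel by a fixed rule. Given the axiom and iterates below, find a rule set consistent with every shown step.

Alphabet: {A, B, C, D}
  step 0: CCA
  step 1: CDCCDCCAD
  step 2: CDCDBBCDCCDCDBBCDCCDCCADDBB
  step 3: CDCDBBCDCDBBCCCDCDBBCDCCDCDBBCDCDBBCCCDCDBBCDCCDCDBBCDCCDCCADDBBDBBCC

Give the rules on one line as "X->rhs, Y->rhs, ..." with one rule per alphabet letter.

  step 2 ⇒ step 3: CDCDBBCDCCDCDBBCDCCDCCADDBB ⇒ CDC·DBB·CDC·DBB·C·C·CDC·DBB·CDC·CDC·DBB·CDC·DBB·C·C·CDC·DBB·CDC·CDC·DBB·CDC·CDC·CAD·DBB·DBB·C·C
    A ↦ CAD
    B ↦ C
    C ↦ CDC
    D ↦ DBB

A->CAD, B->C, C->CDC, D->DBB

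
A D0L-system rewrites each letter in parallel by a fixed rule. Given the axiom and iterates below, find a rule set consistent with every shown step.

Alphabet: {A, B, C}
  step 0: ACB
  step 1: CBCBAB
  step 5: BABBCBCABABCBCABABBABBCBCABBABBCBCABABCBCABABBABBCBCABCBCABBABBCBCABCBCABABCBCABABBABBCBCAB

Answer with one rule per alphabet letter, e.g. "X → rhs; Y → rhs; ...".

A->CBC, B->AB, C->B

  step 0 ⇒ step 1: ACB ⇒ CBC·B·AB
    A ↦ CBC
    B ↦ AB
    C ↦ B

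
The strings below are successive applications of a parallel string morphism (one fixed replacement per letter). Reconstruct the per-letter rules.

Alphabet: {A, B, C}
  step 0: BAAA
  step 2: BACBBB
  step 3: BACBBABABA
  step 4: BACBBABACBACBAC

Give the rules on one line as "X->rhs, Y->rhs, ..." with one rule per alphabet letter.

A->C, B->BA, C->B

  step 3 ⇒ step 4: BACBBABABA ⇒ BA·C·B·BA·BA·C·BA·C·BA·C
    A ↦ C
    B ↦ BA
    C ↦ B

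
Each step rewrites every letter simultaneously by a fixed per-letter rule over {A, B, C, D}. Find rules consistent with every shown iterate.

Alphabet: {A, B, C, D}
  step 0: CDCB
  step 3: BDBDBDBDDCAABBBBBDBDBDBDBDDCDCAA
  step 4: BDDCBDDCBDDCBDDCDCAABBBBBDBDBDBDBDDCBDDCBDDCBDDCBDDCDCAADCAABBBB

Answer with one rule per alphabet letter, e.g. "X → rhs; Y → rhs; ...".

  step 3 ⇒ step 4: BDBDBDBDDCAABBBBBDBDBDBDBDDCDCAA ⇒ BD·DC·BD·DC·BD·DC·BD·DC·DC·AA·BB·BB·BD·BD·BD·BD·BD·DC·BD·DC·BD·DC·BD·DC·BD·DC·DC·AA·DC·AA·BB·BB
    A ↦ BB
    B ↦ BD
    C ↦ AA
    D ↦ DC

A->BB, B->BD, C->AA, D->DC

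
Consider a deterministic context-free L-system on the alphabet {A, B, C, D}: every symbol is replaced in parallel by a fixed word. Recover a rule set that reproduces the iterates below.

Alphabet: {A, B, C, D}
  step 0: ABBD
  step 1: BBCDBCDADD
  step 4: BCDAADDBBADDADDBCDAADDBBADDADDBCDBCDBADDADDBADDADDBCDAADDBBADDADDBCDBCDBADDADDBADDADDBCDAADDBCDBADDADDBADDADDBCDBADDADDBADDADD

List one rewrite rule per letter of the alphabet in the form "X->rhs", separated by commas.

A->B, B->BCD, C->A, D->ADD

  step 0 ⇒ step 1: ABBD ⇒ B·BCD·BCD·ADD
    A ↦ B
    B ↦ BCD
    D ↦ ADD
    C ↦ A  (constrained at step 1)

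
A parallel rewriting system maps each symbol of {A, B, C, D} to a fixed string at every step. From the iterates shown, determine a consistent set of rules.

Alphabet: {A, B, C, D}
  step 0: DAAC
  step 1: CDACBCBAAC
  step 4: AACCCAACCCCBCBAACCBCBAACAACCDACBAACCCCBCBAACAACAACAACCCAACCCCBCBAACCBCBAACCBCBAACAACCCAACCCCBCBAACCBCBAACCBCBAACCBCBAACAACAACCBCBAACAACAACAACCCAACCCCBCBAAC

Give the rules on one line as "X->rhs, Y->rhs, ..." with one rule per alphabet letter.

  step 0 ⇒ step 1: DAAC ⇒ CDA·CB·CB·AAC
    A ↦ CB
    C ↦ AAC
    D ↦ CDA
    B ↦ CC  (constrained at step 1)

A->CB, B->CC, C->AAC, D->CDA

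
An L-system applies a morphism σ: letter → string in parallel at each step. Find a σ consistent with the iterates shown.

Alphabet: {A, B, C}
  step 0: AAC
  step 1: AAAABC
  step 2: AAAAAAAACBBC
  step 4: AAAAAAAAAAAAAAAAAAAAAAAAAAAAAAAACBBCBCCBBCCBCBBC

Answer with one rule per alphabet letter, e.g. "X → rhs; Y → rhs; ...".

A->AA, B->CB, C->BC

  step 1 ⇒ step 2: AAAABC ⇒ AA·AA·AA·AA·CB·BC
    A ↦ AA
    B ↦ CB
    C ↦ BC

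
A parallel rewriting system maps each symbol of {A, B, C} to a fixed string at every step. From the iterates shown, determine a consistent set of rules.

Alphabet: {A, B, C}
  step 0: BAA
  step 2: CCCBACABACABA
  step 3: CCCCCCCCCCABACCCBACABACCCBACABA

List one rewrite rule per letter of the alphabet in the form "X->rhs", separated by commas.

A->BA, B->CA, C->CCC

  step 2 ⇒ step 3: CCCBACABACABA ⇒ CCC·CCC·CCC·CA·BA·CCC·BA·CA·BA·CCC·BA·CA·BA
    A ↦ BA
    B ↦ CA
    C ↦ CCC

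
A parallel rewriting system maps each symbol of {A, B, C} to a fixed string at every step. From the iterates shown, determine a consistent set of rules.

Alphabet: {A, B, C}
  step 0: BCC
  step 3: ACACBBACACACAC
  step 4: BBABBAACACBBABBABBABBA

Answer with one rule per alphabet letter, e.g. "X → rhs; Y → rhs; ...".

A->BB, B->AC, C->A

  step 3 ⇒ step 4: ACACBBACACACAC ⇒ BB·A·BB·A·AC·AC·BB·A·BB·A·BB·A·BB·A
    A ↦ BB
    B ↦ AC
    C ↦ A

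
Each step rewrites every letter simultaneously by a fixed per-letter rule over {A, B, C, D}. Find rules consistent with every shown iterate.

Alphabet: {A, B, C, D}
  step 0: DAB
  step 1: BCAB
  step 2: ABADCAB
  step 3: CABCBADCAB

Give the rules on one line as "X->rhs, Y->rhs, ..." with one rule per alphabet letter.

  step 2 ⇒ step 3: ABADCAB ⇒ C·AB·C·B·AD·C·AB
    A ↦ C
    B ↦ AB
    C ↦ AD
    D ↦ B

A->C, B->AB, C->AD, D->B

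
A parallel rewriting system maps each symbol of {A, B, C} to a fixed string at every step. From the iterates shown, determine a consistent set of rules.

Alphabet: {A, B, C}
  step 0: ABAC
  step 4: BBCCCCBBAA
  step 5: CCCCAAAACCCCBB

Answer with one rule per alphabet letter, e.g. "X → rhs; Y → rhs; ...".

  step 4 ⇒ step 5: BBCCCCBBAA ⇒ CC·CC·A·A·A·A·CC·CC·B·B
    A ↦ B
    B ↦ CC
    C ↦ A

A->B, B->CC, C->A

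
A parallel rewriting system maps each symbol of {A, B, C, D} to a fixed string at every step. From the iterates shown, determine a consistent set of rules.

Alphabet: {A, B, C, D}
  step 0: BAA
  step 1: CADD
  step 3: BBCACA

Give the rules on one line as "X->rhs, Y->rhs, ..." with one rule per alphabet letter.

A->D, B->CA, C->D, D->B

  step 0 ⇒ step 1: BAA ⇒ CA·D·D
    A ↦ D
    B ↦ CA
    C ↦ D  (constrained at step 1)
    D ↦ B  (constrained at step 1)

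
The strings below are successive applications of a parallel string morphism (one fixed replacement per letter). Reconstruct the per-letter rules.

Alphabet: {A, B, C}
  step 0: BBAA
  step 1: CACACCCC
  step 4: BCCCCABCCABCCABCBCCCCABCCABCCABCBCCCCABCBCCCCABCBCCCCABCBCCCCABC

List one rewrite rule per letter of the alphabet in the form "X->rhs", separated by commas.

  step 0 ⇒ step 1: BBAA ⇒ CA·CA·CC·CC
    A ↦ CC
    B ↦ CA
    C ↦ BC  (constrained at step 1)

A->CC, B->CA, C->BC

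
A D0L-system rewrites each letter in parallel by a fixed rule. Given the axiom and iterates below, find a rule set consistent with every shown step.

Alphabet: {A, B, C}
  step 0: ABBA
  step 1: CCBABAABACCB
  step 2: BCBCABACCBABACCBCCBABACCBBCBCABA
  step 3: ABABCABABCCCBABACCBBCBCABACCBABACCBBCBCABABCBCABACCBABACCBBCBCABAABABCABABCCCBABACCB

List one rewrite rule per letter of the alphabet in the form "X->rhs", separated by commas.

  step 2 ⇒ step 3: BCBCABACCBABACCBCCBABACCBBCBCABA ⇒ ABA·BC·ABA·BC·CCB·ABA·CCB·BC·BC·ABA·CCB·ABA·CCB·BC·BC·ABA·BC·BC·ABA·CCB·ABA·CCB·BC·BC·ABA·ABA·BC·ABA·BC·CCB·ABA·CCB
    A ↦ CCB
    B ↦ ABA
    C ↦ BC

A->CCB, B->ABA, C->BC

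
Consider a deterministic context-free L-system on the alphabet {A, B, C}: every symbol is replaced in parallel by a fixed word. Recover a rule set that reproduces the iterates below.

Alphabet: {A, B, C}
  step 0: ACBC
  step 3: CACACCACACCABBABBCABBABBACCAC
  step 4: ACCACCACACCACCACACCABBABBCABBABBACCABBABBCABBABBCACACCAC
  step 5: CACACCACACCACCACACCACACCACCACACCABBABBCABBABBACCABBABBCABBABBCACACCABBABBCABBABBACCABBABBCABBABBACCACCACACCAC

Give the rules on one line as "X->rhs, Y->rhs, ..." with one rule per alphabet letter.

  step 4 ⇒ step 5: ACCACCACACCACCACACCABBABBCABBABBACCABBABBCABBABBCACACCAC ⇒ C·AC·AC·C·AC·AC·C·AC·C·AC·AC·C·AC·AC·C·AC·C·AC·AC·C·ABB·ABB·C·ABB·ABB·AC·C·ABB·ABB·C·ABB·ABB·C·AC·AC·C·ABB·ABB·C·ABB·ABB·AC·C·ABB·ABB·C·ABB·ABB·AC·C·AC·C·AC·AC·C·AC
    A ↦ C
    B ↦ ABB
    C ↦ AC

A->C, B->ABB, C->AC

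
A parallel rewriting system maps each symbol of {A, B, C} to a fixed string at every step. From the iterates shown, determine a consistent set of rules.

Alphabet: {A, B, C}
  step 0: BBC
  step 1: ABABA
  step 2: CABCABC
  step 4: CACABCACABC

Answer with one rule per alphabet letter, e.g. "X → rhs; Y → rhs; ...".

  step 1 ⇒ step 2: ABABA ⇒ C·AB·C·AB·C
    A ↦ C
    B ↦ AB
  step 0 ⇒ step 1: BBC ⇒ AB·AB·A
    C ↦ A

A->C, B->AB, C->A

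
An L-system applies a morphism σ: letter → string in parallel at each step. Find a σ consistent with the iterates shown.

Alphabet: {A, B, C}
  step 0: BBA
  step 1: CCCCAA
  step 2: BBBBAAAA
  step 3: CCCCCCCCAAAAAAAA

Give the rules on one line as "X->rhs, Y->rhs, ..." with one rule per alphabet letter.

  step 2 ⇒ step 3: BBBBAAAA ⇒ CC·CC·CC·CC·AA·AA·AA·AA
    A ↦ AA
    B ↦ CC
  step 1 ⇒ step 2: CCCCAA ⇒ B·B·B·B·AA·AA
    C ↦ B

A->AA, B->CC, C->B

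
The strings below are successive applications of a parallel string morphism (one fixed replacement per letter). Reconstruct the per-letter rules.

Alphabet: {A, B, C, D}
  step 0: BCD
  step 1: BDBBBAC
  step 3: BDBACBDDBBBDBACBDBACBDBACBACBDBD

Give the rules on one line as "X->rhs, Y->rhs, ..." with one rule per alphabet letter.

A->D, B->BD, C->BB, D->BAC

  step 0 ⇒ step 1: BCD ⇒ BD·BB·BAC
    B ↦ BD
    C ↦ BB
    D ↦ BAC
    A ↦ D  (constrained at step 1)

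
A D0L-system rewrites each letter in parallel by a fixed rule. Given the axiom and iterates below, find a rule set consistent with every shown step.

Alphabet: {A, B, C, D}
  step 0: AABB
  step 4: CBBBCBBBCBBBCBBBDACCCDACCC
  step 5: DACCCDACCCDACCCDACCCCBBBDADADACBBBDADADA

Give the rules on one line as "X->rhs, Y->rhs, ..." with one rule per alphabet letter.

  step 4 ⇒ step 5: CBBBCBBBCBBBCBBBDACCCDACCC ⇒ DA·C·C·C·DA·C·C·C·DA·C·C·C·DA·C·C·C·CB·BB·DA·DA·DA·CB·BB·DA·DA·DA
    A ↦ BB
    B ↦ C
    C ↦ DA
    D ↦ CB

A->BB, B->C, C->DA, D->CB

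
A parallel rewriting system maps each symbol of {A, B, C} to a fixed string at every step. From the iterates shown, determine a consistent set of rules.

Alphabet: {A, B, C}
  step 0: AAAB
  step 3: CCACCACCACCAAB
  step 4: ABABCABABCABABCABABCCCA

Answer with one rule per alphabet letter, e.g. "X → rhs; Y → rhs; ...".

  step 3 ⇒ step 4: CCACCACCACCAAB ⇒ AB·AB·C·AB·AB·C·AB·AB·C·AB·AB·C·C·CA
    A ↦ C
    B ↦ CA
    C ↦ AB

A->C, B->CA, C->AB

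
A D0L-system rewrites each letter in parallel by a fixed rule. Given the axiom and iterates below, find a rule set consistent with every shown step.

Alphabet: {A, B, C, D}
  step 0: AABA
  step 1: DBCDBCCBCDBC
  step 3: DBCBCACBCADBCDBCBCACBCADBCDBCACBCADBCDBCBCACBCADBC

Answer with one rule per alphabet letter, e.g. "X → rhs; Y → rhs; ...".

  step 0 ⇒ step 1: AABA ⇒ DBC·DBC·CBC·DBC
    A ↦ DBC
    B ↦ CBC
    C ↦ A  (constrained at step 1)
    D ↦ DB  (constrained at step 1)

A->DBC, B->CBC, C->A, D->DB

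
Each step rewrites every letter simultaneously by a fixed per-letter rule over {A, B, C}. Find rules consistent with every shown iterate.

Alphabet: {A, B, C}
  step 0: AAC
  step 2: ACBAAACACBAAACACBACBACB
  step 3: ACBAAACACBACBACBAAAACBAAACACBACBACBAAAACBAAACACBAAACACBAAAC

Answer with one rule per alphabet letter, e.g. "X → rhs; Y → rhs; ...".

  step 2 ⇒ step 3: ACBAAACACBAAACACBACBACB ⇒ ACB·AAA·C·ACB·ACB·ACB·AAA·ACB·AAA·C·ACB·ACB·ACB·AAA·ACB·AAA·C·ACB·AAA·C·ACB·AAA·C
    A ↦ ACB
    B ↦ C
    C ↦ AAA

A->ACB, B->C, C->AAA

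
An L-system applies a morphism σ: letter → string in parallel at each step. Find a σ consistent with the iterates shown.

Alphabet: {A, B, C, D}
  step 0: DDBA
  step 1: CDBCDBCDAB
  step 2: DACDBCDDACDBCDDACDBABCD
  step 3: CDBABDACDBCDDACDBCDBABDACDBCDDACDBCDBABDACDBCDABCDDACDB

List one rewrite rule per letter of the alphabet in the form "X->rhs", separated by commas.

A->AB, B->CD, C->DA, D->CDB

  step 2 ⇒ step 3: DACDBCDDACDBCDDACDBABCD ⇒ CDB·AB·DA·CDB·CD·DA·CDB·CDB·AB·DA·CDB·CD·DA·CDB·CDB·AB·DA·CDB·CD·AB·CD·DA·CDB
    A ↦ AB
    B ↦ CD
    C ↦ DA
    D ↦ CDB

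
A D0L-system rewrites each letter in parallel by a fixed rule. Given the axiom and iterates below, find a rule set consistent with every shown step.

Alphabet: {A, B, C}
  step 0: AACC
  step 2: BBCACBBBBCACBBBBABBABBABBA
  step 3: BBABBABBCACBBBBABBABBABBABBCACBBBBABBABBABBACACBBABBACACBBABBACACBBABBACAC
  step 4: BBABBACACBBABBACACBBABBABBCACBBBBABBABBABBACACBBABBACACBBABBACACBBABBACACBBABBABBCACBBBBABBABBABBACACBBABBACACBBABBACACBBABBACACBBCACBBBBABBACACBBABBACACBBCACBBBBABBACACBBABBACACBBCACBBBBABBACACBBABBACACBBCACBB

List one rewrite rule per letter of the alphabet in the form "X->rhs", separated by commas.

A->CAC, B->BBA, C->BB

  step 3 ⇒ step 4: BBABBABBCACBBBBABBABBABBABBCACBBBBABBABBABBACACBBABBACACBBABBACACBBABBACAC ⇒ BBA·BBA·CAC·BBA·BBA·CAC·BBA·BBA·BB·CAC·BB·BBA·BBA·BBA·BBA·CAC·BBA·BBA·CAC·BBA·BBA·CAC·BBA·BBA·CAC·BBA·BBA·BB·CAC·BB·BBA·BBA·BBA·BBA·CAC·BBA·BBA·CAC·BBA·BBA·CAC·BBA·BBA·CAC·BB·CAC·BB·BBA·BBA·CAC·BBA·BBA·CAC·BB·CAC·BB·BBA·BBA·CAC·BBA·BBA·CAC·BB·CAC·BB·BBA·BBA·CAC·BBA·BBA·CAC·BB·CAC·BB
    A ↦ CAC
    B ↦ BBA
    C ↦ BB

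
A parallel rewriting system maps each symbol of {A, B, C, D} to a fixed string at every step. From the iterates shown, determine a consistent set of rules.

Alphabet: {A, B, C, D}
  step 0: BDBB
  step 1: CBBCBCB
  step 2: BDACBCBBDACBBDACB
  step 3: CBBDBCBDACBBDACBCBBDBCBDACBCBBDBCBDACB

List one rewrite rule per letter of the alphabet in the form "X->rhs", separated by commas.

A->DBC, B->CB, C->BDA, D->B

  step 2 ⇒ step 3: BDACBCBBDACBBDACB ⇒ CB·B·DBC·BDA·CB·BDA·CB·CB·B·DBC·BDA·CB·CB·B·DBC·BDA·CB
    A ↦ DBC
    B ↦ CB
    C ↦ BDA
    D ↦ B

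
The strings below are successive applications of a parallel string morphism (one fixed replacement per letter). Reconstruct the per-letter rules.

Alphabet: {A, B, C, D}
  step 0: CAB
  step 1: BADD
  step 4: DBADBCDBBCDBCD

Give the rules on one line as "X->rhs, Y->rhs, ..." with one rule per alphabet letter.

A->AD, B->D, C->B, D->BC

  step 0 ⇒ step 1: CAB ⇒ B·AD·D
    A ↦ AD
    B ↦ D
    C ↦ B
    D ↦ BC  (constrained at step 1)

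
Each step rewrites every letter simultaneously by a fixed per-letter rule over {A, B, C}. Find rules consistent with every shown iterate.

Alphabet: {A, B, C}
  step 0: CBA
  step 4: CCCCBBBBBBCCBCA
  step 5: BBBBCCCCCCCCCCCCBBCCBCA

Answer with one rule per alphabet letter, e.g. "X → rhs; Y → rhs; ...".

  step 4 ⇒ step 5: CCCCBBBBBBCCBCA ⇒ B·B·B·B·CC·CC·CC·CC·CC·CC·B·B·CC·B·CA
    A ↦ CA
    B ↦ CC
    C ↦ B

A->CA, B->CC, C->B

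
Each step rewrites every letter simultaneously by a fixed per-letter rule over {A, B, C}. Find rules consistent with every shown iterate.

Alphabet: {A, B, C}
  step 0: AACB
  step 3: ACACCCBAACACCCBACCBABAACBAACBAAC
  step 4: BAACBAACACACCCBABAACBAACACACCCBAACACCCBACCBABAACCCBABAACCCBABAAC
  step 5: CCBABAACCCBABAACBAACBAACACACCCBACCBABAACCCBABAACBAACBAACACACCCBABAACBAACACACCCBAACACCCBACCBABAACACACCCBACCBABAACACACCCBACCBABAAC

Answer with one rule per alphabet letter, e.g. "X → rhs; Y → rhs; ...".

A->BA, B->CC, C->AC

  step 4 ⇒ step 5: BAACBAACACACCCBABAACBAACACACCCBAACACCCBACCBABAACCCBABAACCCBABAAC ⇒ CC·BA·BA·AC·CC·BA·BA·AC·BA·AC·BA·AC·AC·AC·CC·BA·CC·BA·BA·AC·CC·BA·BA·AC·BA·AC·BA·AC·AC·AC·CC·BA·BA·AC·BA·AC·AC·AC·CC·BA·AC·AC·CC·BA·CC·BA·BA·AC·AC·AC·CC·BA·CC·BA·BA·AC·AC·AC·CC·BA·CC·BA·BA·AC
    A ↦ BA
    B ↦ CC
    C ↦ AC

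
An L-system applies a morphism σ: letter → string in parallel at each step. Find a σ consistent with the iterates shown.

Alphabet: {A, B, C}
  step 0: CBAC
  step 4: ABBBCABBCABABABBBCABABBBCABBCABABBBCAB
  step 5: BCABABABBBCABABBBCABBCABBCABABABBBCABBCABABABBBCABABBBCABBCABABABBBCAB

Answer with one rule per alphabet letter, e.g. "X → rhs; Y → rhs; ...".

A->BC, B->AB, C->B

  step 4 ⇒ step 5: ABBBCABBCABABABBBCABABBBCABBCABABBBCAB ⇒ BC·AB·AB·AB·B·BC·AB·AB·B·BC·AB·BC·AB·BC·AB·AB·AB·B·BC·AB·BC·AB·AB·AB·B·BC·AB·AB·B·BC·AB·BC·AB·AB·AB·B·BC·AB
    A ↦ BC
    B ↦ AB
    C ↦ B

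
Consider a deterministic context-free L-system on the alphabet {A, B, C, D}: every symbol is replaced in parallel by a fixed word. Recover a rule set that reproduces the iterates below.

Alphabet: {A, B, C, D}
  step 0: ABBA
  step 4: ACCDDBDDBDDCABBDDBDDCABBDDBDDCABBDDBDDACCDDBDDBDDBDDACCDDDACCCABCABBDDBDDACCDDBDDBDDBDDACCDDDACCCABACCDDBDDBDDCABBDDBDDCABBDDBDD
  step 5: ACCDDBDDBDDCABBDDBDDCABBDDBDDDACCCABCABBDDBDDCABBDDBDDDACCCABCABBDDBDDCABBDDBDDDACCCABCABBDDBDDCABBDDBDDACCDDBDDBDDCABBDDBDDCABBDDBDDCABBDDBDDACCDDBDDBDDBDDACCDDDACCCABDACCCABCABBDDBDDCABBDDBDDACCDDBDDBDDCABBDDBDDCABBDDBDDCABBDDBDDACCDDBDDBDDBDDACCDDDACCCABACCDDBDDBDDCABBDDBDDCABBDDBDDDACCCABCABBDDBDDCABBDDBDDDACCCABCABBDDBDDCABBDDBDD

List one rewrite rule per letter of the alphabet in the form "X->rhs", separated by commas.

  step 4 ⇒ step 5: ACCDDBDDBDDCABBDDBDDCABBDDBDDCABBDDBDDACCDDBDDBDDBDDACCDDDACCCABCABBDDBDDACCDDBDDBDDBDDACCDDDACCCABACCDDBDDBDDCABBDDBDDCABBDDBDD ⇒ ACC·D·D·BDD·BDD·CAB·BDD·BDD·CAB·BDD·BDD·D·ACC·CAB·CAB·BDD·BDD·CAB·BDD·BDD·D·ACC·CAB·CAB·BDD·BDD·CAB·BDD·BDD·D·ACC·CAB·CAB·BDD·BDD·CAB·BDD·BDD·ACC·D·D·BDD·BDD·CAB·BDD·BDD·CAB·BDD·BDD·CAB·BDD·BDD·ACC·D·D·BDD·BDD·BDD·ACC·D·D·D·ACC·CAB·D·ACC·CAB·CAB·BDD·BDD·CAB·BDD·BDD·ACC·D·D·BDD·BDD·CAB·BDD·BDD·CAB·BDD·BDD·CAB·BDD·BDD·ACC·D·D·BDD·BDD·BDD·ACC·D·D·D·ACC·CAB·ACC·D·D·BDD·BDD·CAB·BDD·BDD·CAB·BDD·BDD·D·ACC·CAB·CAB·BDD·BDD·CAB·BDD·BDD·D·ACC·CAB·CAB·BDD·BDD·CAB·BDD·BDD
    A ↦ ACC
    B ↦ CAB
    C ↦ D
    D ↦ BDD

A->ACC, B->CAB, C->D, D->BDD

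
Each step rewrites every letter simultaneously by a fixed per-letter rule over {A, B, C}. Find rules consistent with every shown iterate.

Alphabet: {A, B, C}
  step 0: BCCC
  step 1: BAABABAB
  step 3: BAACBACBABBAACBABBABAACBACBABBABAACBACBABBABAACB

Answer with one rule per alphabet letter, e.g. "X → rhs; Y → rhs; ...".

A->ACB, B->BA, C->AB

  step 0 ⇒ step 1: BCCC ⇒ BA·AB·AB·AB
    B ↦ BA
    C ↦ AB
    A ↦ ACB  (constrained at step 1)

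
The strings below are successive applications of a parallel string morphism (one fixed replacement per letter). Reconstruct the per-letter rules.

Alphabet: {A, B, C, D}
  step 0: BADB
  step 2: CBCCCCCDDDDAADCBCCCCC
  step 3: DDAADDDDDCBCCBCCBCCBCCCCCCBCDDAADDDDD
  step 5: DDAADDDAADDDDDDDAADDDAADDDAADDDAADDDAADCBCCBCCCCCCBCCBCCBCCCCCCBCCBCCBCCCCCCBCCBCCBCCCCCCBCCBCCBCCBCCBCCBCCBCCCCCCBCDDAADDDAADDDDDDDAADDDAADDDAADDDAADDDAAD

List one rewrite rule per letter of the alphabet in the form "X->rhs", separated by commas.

  step 2 ⇒ step 3: CBCCCCCDDDDAADCBCCCCC ⇒ D·DAA·D·D·D·D·D·CBC·CBC·CBC·CBC·CC·CC·CBC·D·DAA·D·D·D·D·D
    A ↦ CC
    B ↦ DAA
    C ↦ D
    D ↦ CBC

A->CC, B->DAA, C->D, D->CBC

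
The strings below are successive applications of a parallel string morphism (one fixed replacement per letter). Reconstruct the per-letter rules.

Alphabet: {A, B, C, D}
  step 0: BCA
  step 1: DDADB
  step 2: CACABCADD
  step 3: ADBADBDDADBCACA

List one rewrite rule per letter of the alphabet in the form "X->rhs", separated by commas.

A->B, B->DD, C->AD, D->CA

  step 2 ⇒ step 3: CACABCADD ⇒ AD·B·AD·B·DD·AD·B·CA·CA
    A ↦ B
    B ↦ DD
    C ↦ AD
    D ↦ CA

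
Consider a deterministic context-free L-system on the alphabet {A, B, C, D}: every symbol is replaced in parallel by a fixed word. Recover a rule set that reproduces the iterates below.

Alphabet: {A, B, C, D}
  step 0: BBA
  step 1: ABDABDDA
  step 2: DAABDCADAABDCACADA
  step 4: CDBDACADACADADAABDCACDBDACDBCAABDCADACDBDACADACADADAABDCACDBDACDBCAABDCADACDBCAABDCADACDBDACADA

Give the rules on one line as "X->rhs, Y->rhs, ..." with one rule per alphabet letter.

A->DA, B->ABD, C->CDB, D->CA

  step 1 ⇒ step 2: ABDABDDA ⇒ DA·ABD·CA·DA·ABD·CA·CA·DA
    A ↦ DA
    B ↦ ABD
    D ↦ CA
    C ↦ CDB  (constrained at step 2)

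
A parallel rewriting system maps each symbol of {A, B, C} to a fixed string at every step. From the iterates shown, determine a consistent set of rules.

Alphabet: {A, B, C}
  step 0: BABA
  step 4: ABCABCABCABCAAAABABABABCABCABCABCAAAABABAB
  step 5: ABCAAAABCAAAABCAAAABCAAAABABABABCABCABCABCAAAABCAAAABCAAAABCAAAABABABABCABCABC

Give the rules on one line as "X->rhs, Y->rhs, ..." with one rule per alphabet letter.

A->AB, B->C, C->AAA

  step 4 ⇒ step 5: ABCABCABCABCAAAABABABABCABCABCABCAAAABABAB ⇒ AB·C·AAA·AB·C·AAA·AB·C·AAA·AB·C·AAA·AB·AB·AB·AB·C·AB·C·AB·C·AB·C·AAA·AB·C·AAA·AB·C·AAA·AB·C·AAA·AB·AB·AB·AB·C·AB·C·AB·C
    A ↦ AB
    B ↦ C
    C ↦ AAA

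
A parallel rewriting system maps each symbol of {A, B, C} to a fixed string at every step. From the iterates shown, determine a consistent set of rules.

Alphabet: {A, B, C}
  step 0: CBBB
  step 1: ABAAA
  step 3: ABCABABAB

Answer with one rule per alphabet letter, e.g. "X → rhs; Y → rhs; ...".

A->C, B->A, C->AB

  step 0 ⇒ step 1: CBBB ⇒ AB·A·A·A
    B ↦ A
    C ↦ AB
    A ↦ C  (constrained at step 1)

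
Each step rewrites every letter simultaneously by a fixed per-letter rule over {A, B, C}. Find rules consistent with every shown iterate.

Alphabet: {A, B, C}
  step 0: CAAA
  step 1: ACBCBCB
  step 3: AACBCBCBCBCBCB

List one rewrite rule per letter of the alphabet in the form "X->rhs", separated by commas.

  step 0 ⇒ step 1: CAAA ⇒ A·CB·CB·CB
    A ↦ CB
    C ↦ A
    B ↦ A  (constrained at step 1)

A->CB, B->A, C->A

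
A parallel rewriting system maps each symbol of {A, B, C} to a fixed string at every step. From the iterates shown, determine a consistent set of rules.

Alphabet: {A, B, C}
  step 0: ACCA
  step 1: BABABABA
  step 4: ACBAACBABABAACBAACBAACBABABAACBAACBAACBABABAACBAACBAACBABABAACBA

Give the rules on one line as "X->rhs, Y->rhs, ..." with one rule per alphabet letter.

A->BA, B->AC, C->BA

  step 0 ⇒ step 1: ACCA ⇒ BA·BA·BA·BA
    A ↦ BA
    C ↦ BA
    B ↦ AC  (constrained at step 1)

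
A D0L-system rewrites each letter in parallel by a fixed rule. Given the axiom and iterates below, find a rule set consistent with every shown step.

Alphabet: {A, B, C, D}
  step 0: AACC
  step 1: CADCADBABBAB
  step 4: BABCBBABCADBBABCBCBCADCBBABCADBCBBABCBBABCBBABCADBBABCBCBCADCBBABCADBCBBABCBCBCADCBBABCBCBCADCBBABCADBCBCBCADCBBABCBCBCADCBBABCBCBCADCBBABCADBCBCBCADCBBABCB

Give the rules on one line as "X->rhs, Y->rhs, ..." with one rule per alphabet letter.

  step 0 ⇒ step 1: AACC ⇒ CAD·CAD·BAB·BAB
    A ↦ CAD
    C ↦ BAB
    B ↦ CB  (constrained at step 1)
    D ↦ B  (constrained at step 1)

A->CAD, B->CB, C->BAB, D->B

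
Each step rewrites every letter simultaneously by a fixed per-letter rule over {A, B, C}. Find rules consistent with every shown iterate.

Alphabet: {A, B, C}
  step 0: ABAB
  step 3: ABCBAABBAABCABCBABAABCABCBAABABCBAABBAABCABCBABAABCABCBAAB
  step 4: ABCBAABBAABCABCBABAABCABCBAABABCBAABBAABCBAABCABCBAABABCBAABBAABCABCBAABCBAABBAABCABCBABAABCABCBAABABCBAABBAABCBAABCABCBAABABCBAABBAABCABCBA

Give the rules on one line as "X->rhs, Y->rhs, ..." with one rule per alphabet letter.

  step 3 ⇒ step 4: ABCBAABBAABCABCBABAABCABCBAABABCBAABBAABCABCBABAABCABCBAAB ⇒ ABC·BA·AB·BA·ABC·ABC·BA·BA·ABC·ABC·BA·AB·ABC·BA·AB·BA·ABC·BA·ABC·ABC·BA·AB·ABC·BA·AB·BA·ABC·ABC·BA·ABC·BA·AB·BA·ABC·ABC·BA·BA·ABC·ABC·BA·AB·ABC·BA·AB·BA·ABC·BA·ABC·ABC·BA·AB·ABC·BA·AB·BA·ABC·ABC·BA
    A ↦ ABC
    B ↦ BA
    C ↦ AB

A->ABC, B->BA, C->AB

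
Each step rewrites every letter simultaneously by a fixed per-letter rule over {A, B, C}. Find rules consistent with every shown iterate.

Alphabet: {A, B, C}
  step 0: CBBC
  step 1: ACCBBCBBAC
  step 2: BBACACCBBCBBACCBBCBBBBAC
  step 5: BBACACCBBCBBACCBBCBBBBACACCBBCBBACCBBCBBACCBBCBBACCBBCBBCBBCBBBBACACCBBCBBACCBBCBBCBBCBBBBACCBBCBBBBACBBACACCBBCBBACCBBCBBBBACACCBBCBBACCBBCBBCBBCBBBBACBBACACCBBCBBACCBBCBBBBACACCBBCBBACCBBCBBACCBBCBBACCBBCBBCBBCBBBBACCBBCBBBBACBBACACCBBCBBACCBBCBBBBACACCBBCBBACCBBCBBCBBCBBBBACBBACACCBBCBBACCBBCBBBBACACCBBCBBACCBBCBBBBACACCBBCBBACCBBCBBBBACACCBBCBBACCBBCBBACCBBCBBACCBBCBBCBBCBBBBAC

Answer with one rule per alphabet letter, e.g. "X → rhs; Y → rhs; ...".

A->BB, B->CBB, C->AC

  step 1 ⇒ step 2: ACCBBCBBAC ⇒ BB·AC·AC·CBB·CBB·AC·CBB·CBB·BB·AC
    A ↦ BB
    B ↦ CBB
    C ↦ AC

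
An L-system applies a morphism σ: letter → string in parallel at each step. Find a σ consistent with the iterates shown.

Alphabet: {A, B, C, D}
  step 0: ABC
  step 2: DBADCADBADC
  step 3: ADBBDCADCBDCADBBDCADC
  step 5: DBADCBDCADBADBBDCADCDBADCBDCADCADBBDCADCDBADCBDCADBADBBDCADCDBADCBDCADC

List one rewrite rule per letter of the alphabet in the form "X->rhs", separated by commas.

  step 2 ⇒ step 3: DBADCADBADC ⇒ A·DB·BDC·A·DC·BDC·A·DB·BDC·A·DC
    A ↦ BDC
    B ↦ DB
    C ↦ DC
    D ↦ A

A->BDC, B->DB, C->DC, D->A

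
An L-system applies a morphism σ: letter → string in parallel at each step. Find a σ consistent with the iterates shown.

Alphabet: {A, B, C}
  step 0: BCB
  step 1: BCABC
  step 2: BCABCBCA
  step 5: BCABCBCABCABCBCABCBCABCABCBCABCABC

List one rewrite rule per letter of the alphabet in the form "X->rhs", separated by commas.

  step 1 ⇒ step 2: BCABC ⇒ BC·A·BC·BC·A
    A ↦ BC
    B ↦ BC
    C ↦ A

A->BC, B->BC, C->A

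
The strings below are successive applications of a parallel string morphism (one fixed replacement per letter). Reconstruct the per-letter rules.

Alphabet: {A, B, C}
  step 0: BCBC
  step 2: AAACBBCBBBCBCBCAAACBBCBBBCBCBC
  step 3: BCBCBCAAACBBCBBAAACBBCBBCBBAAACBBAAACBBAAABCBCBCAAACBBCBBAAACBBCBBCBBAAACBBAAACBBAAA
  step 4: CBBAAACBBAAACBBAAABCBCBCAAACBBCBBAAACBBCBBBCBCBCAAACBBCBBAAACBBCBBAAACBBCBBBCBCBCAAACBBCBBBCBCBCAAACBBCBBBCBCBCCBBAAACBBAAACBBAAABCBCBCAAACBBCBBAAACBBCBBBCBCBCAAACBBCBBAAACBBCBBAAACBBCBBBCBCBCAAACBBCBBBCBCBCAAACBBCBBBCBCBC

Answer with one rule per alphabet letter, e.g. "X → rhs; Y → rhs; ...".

  step 3 ⇒ step 4: BCBCBCAAACBBCBBAAACBBCBBCBBAAACBBAAACBBAAABCBCBCAAACBBCBBAAACBBCBBCBBAAACBBAAACBBAAA ⇒ CBB·AAA·CBB·AAA·CBB·AAA·BC·BC·BC·AAA·CBB·CBB·AAA·CBB·CBB·BC·BC·BC·AAA·CBB·CBB·AAA·CBB·CBB·AAA·CBB·CBB·BC·BC·BC·AAA·CBB·CBB·BC·BC·BC·AAA·CBB·CBB·BC·BC·BC·CBB·AAA·CBB·AAA·CBB·AAA·BC·BC·BC·AAA·CBB·CBB·AAA·CBB·CBB·BC·BC·BC·AAA·CBB·CBB·AAA·CBB·CBB·AAA·CBB·CBB·BC·BC·BC·AAA·CBB·CBB·BC·BC·BC·AAA·CBB·CBB·BC·BC·BC
    A ↦ BC
    B ↦ CBB
    C ↦ AAA

A->BC, B->CBB, C->AAA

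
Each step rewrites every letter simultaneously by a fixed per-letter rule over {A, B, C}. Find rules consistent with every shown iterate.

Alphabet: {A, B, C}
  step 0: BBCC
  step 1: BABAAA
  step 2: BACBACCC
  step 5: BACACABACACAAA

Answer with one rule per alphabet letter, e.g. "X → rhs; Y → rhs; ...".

A->C, B->BA, C->A

  step 1 ⇒ step 2: BABAAA ⇒ BA·C·BA·C·C·C
    A ↦ C
    B ↦ BA
  step 0 ⇒ step 1: BBCC ⇒ BA·BA·A·A
    C ↦ A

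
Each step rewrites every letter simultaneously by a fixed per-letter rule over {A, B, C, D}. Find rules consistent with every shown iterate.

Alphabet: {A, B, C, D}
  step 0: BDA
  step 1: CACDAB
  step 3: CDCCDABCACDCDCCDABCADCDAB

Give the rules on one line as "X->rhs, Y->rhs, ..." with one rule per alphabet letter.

A->DAB, B->CA, C->DC, D->C

  step 0 ⇒ step 1: BDA ⇒ CA·C·DAB
    A ↦ DAB
    B ↦ CA
    D ↦ C
    C ↦ DC  (constrained at step 1)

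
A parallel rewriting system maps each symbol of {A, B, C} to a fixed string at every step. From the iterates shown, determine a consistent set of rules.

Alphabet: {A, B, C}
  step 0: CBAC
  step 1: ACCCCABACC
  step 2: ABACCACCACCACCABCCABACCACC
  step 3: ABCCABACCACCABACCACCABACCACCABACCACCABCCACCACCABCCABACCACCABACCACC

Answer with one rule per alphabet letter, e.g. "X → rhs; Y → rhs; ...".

  step 2 ⇒ step 3: ABACCACCACCACCABCCABACCACC ⇒ AB·CC·AB·ACC·ACC·AB·ACC·ACC·AB·ACC·ACC·AB·ACC·ACC·AB·CC·ACC·ACC·AB·CC·AB·ACC·ACC·AB·ACC·ACC
    A ↦ AB
    B ↦ CC
    C ↦ ACC

A->AB, B->CC, C->ACC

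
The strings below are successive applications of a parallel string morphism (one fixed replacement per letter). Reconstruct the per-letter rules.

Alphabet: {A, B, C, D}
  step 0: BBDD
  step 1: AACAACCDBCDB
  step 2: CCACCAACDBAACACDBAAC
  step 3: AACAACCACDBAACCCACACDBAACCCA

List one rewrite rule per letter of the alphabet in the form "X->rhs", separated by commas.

  step 2 ⇒ step 3: CCACCAACDBAACACDBAAC ⇒ A·A·C·A·A·C·C·A·CDB·AAC·C·C·A·C·A·CDB·AAC·C·C·A
    A ↦ C
    B ↦ AAC
    C ↦ A
    D ↦ CDB

A->C, B->AAC, C->A, D->CDB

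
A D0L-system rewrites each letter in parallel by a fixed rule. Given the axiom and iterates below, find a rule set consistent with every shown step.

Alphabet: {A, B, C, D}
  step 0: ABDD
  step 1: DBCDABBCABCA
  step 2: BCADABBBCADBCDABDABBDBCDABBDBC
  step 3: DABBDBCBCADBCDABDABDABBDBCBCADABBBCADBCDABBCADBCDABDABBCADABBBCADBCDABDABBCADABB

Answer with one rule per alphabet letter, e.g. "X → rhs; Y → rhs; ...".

  step 2 ⇒ step 3: BCADABBBCADBCDABDABBDBCDABBDBC ⇒ DAB·B·DBC·BCA·DBC·DAB·DAB·DAB·B·DBC·BCA·DAB·B·BCA·DBC·DAB·BCA·DBC·DAB·DAB·BCA·DAB·B·BCA·DBC·DAB·DAB·BCA·DAB·B
    A ↦ DBC
    B ↦ DAB
    C ↦ B
    D ↦ BCA

A->DBC, B->DAB, C->B, D->BCA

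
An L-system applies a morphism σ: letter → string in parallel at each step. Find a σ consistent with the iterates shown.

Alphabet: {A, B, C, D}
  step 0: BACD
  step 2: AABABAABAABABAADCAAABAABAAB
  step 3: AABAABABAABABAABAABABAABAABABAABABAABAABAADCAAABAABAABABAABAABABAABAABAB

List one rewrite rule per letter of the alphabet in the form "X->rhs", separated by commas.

A->AAB, B->AB, C->DCA, D->AA

  step 2 ⇒ step 3: AABABAABAABABAADCAAABAABAAB ⇒ AAB·AAB·AB·AAB·AB·AAB·AAB·AB·AAB·AAB·AB·AAB·AB·AAB·AAB·AA·DCA·AAB·AAB·AAB·AB·AAB·AAB·AB·AAB·AAB·AB
    A ↦ AAB
    B ↦ AB
    C ↦ DCA
    D ↦ AA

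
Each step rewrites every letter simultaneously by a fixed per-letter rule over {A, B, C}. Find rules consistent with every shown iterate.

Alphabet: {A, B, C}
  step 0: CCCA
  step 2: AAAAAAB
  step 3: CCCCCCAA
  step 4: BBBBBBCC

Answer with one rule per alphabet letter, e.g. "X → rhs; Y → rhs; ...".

A->C, B->AA, C->B

  step 3 ⇒ step 4: CCCCCCAA ⇒ B·B·B·B·B·B·C·C
    A ↦ C
    C ↦ B
  step 2 ⇒ step 3: AAAAAAB ⇒ C·C·C·C·C·C·AA
    B ↦ AA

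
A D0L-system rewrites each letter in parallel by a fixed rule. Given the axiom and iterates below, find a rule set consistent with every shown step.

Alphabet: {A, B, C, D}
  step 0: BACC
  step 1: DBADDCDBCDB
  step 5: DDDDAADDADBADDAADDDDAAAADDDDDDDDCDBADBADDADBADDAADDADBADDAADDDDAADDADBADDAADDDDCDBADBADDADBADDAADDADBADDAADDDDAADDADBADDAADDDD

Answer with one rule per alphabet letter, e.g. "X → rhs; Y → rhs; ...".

  step 0 ⇒ step 1: BACC ⇒ DBA·DD·CDB·CDB
    A ↦ DD
    B ↦ DBA
    C ↦ CDB
    D ↦ A  (constrained at step 1)

A->DD, B->DBA, C->CDB, D->A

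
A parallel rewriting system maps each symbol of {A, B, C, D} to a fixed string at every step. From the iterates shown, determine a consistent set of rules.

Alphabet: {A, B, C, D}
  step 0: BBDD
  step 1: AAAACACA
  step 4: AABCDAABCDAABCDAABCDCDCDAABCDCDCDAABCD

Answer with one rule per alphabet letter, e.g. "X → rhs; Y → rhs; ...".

  step 0 ⇒ step 1: BBDD ⇒ AA·AA·CA·CA
    B ↦ AA
    D ↦ CA
    A ↦ CD  (constrained at step 1)
    C ↦ B  (constrained at step 1)

A->CD, B->AA, C->B, D->CA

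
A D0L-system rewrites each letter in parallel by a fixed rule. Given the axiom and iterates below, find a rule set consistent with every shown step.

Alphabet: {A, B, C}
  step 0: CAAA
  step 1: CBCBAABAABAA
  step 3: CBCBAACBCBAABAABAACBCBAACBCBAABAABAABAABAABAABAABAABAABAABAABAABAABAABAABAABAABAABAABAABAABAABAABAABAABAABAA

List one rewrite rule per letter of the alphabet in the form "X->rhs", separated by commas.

  step 0 ⇒ step 1: CAAA ⇒ CBC·BAA·BAA·BAA
    A ↦ BAA
    C ↦ CBC
    B ↦ BAA  (constrained at step 1)

A->BAA, B->BAA, C->CBC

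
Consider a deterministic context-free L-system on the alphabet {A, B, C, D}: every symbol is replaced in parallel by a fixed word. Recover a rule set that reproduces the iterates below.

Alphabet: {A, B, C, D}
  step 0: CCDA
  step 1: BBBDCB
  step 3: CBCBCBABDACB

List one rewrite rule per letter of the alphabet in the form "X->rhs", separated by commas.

  step 0 ⇒ step 1: CCDA ⇒ B·B·BD·CB
    A ↦ CB
    C ↦ B
    D ↦ BD
    B ↦ A  (constrained at step 1)

A->CB, B->A, C->B, D->BD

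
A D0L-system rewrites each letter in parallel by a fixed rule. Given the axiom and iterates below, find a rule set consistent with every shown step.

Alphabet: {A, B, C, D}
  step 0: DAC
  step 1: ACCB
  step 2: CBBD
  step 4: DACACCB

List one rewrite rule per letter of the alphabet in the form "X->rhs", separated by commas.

  step 1 ⇒ step 2: ACCB ⇒ C·B·B·D
    A ↦ C
    B ↦ D
    C ↦ B
  step 0 ⇒ step 1: DAC ⇒ AC·C·B
    D ↦ AC

A->C, B->D, C->B, D->AC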